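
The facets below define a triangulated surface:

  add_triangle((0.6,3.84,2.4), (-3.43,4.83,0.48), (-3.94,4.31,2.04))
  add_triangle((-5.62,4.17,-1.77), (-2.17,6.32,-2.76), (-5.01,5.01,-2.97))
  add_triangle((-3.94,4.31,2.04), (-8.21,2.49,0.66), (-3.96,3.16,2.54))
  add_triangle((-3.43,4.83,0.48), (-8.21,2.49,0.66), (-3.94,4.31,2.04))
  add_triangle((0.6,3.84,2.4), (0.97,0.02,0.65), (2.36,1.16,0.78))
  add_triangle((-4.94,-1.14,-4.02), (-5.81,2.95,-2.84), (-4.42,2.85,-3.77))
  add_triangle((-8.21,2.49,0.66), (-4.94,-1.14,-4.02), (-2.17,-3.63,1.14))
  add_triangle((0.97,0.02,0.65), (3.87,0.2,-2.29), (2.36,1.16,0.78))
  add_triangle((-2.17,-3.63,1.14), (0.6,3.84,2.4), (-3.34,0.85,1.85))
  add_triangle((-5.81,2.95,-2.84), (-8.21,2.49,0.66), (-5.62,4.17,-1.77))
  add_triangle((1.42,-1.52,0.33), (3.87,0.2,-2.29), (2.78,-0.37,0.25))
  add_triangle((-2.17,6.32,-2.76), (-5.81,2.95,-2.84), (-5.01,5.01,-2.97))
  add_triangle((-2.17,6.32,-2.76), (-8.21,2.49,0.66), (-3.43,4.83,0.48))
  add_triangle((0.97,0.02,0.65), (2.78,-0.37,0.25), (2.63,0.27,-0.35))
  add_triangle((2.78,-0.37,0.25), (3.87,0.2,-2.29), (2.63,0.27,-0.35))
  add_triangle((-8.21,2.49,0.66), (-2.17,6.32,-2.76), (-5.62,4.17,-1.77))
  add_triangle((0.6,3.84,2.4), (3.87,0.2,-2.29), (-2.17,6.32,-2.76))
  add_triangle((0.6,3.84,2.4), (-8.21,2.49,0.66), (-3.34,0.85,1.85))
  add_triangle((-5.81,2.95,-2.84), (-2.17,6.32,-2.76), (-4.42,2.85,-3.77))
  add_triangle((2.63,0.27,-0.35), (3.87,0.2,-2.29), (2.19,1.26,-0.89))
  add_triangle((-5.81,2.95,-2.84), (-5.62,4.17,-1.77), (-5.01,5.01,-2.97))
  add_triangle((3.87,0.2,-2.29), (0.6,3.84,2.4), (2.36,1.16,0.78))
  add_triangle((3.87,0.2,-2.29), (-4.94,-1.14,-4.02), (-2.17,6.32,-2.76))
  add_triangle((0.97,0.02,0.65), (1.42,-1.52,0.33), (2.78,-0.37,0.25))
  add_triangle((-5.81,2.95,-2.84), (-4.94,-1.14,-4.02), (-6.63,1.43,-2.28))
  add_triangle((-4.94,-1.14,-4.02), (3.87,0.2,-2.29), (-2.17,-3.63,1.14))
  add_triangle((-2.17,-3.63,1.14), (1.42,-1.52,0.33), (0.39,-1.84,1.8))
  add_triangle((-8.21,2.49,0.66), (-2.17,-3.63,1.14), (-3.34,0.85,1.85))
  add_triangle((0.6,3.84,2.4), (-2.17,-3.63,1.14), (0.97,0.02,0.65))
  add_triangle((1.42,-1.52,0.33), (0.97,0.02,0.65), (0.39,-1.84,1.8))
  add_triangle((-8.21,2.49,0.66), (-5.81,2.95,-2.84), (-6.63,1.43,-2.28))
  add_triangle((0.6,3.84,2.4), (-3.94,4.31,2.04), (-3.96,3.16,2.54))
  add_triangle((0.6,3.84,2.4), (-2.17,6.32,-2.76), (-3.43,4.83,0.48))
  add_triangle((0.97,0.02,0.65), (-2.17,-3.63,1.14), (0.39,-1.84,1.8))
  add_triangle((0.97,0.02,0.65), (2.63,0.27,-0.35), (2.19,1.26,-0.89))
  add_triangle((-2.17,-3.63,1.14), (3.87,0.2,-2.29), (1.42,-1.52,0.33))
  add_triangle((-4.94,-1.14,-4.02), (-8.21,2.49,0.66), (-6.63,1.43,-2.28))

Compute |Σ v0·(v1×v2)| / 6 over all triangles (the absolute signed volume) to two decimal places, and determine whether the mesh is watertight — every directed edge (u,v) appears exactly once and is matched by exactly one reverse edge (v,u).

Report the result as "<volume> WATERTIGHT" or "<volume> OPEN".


247.82 OPEN

Per-triangle v0·(v1×v2)/6:
  t1: +5.7450
  t2: +3.6272
  t3: +4.8504
  t4: +8.0655
  t5: +0.8549
  t6: +6.6274
  t7: +29.4036
  t8: +0.8618
  t9: +6.2235
  t10: +7.5455
  t11: +1.5598
  t12: +1.4252
  t13: +16.7994
  t14: +0.2022
  t15: +0.5635
  t16: +7.3131
  t17: +21.3654
  t18: +9.2496
  t19: +7.1357
  t20: +0.8572
  t21: +2.9977
  t22: +3.5026
  t23: +31.1130
  t24: +0.3610
  t25: +6.4043
  t26: +15.6719
  t27: +1.8546
  t28: +9.0643
  t29: +2.7633
  t30: +0.5711
  t31: +7.2006
  t32: +3.5317
  t33: +12.8404
  t34: -0.1168
  t35: +0.3326
  t36: +2.8034
  t37: +6.6444
Σ = +247.8159 → |volume| = 247.82

Directed edges: 111 total; 9 unmatched, e.g. (-8.21,2.49,0.66)→(-3.96,3.16,2.54) → open.


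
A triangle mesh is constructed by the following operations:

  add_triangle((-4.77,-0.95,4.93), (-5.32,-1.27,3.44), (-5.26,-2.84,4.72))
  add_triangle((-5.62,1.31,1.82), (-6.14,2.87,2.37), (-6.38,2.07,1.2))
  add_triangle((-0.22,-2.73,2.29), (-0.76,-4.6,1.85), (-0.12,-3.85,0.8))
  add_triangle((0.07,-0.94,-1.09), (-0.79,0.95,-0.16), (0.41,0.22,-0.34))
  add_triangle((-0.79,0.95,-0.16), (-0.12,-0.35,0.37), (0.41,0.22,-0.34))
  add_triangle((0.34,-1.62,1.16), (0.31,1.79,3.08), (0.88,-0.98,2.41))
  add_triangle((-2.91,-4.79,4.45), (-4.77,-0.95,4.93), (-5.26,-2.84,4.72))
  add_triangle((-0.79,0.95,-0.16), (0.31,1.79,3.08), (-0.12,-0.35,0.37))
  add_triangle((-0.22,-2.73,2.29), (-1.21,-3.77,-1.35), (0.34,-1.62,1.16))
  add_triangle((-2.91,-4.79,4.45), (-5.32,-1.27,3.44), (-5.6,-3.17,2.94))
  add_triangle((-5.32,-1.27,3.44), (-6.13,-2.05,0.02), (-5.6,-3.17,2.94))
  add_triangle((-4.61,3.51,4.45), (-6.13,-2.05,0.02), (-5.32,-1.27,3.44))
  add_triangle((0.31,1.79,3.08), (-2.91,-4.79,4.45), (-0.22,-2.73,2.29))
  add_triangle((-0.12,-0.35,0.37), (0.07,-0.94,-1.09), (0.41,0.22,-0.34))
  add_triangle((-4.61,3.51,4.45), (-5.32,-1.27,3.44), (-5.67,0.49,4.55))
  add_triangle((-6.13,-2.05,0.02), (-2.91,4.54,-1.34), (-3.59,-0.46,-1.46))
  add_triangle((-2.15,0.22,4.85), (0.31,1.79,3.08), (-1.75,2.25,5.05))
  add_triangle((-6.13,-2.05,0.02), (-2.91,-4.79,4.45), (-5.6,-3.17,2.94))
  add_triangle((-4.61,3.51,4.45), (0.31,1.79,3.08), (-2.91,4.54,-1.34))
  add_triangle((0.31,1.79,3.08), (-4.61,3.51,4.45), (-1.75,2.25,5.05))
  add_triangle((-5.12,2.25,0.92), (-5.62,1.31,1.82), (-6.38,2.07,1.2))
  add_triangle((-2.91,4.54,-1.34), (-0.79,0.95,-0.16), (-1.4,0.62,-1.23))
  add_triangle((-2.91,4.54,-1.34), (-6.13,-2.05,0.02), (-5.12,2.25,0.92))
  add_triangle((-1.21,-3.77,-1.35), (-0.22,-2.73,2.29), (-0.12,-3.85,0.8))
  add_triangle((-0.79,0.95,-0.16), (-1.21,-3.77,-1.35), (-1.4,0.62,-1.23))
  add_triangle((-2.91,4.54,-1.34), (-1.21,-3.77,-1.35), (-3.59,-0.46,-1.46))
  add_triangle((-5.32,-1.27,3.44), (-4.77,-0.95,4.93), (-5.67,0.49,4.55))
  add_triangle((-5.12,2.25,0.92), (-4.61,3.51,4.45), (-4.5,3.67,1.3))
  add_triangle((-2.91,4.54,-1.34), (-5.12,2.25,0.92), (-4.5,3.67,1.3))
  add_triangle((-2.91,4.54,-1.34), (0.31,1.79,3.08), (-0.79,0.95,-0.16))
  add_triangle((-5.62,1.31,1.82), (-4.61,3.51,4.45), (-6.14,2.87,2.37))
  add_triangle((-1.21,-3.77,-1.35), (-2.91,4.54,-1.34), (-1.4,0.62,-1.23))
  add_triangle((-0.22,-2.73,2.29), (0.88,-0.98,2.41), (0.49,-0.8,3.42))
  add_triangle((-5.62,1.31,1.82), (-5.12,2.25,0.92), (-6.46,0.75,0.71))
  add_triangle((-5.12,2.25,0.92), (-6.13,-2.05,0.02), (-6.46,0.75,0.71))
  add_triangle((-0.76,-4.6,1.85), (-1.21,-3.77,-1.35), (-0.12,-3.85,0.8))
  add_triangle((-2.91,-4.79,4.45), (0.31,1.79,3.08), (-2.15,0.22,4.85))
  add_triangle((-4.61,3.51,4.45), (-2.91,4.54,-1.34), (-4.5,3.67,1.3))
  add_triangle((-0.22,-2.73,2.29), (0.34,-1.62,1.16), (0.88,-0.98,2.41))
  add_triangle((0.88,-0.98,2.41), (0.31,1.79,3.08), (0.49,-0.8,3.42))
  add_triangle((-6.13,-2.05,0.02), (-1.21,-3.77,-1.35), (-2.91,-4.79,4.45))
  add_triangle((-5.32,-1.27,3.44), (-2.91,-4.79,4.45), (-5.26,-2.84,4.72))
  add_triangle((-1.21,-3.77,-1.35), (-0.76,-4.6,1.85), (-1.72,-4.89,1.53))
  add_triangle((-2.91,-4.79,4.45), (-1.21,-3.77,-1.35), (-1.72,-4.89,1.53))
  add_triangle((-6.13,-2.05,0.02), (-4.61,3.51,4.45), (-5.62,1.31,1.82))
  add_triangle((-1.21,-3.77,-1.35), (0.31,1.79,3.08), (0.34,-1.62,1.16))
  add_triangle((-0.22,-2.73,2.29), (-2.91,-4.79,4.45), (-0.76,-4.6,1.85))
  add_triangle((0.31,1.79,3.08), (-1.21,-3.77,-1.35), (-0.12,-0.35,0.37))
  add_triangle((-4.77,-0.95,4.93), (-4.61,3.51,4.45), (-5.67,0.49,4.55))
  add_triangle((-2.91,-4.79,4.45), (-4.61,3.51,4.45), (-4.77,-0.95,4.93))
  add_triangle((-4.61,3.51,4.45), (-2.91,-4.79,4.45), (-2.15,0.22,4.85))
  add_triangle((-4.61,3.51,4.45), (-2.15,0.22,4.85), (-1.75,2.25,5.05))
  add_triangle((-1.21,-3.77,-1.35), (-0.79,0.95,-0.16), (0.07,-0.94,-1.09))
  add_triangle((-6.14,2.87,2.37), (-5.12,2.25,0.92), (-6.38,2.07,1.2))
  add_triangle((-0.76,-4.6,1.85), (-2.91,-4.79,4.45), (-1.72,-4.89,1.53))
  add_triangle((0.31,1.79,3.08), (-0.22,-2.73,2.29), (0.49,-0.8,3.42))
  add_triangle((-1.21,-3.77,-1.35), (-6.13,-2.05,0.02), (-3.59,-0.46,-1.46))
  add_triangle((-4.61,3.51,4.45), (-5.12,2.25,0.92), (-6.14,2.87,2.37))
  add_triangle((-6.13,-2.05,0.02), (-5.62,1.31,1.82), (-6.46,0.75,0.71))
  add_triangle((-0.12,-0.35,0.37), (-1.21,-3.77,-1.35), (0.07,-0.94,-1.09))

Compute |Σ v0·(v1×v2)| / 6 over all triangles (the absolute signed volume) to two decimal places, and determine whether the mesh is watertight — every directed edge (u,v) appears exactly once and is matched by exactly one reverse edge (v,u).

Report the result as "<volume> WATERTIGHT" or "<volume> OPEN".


Per-triangle v0·(v1×v2)/6:
  t1: +2.8133
  t2: +1.3756
  t3: +0.6042
  t4: +0.1513
  t5: +0.0095
  t6: -0.4779
  t7: +4.4535
  t8: -0.3087
  t9: +1.0481
  t10: +6.6476
  t11: +6.0559
  t12: +15.3579
  t13: +5.2941
  t14: +0.0382
  t15: +1.2111
  t16: +7.2685
  t17: +2.0850
  t18: +5.5082
  t19: +12.4935
  t20: +2.8492
  t21: -0.4542
  t22: -0.2348
  t23: +10.5508
  t24: -1.3923
  t25: -0.4964
  t26: +2.8605
  t27: +2.8691
  t28: +4.6082
  t29: +4.0580
  t30: -0.6272
  t31: +3.1147
  t32: +1.0047
  t33: +0.7988
  t34: +1.8902
  t35: +0.1029
  t36: +1.4709
  t37: +5.5099
  t38: +4.6589
  t39: +0.4268
  t40: +0.7340
  t41: +20.5474
  t42: +1.1809
  t43: +1.8077
  t44: +2.2467
  t45: +5.1529
  t46: -1.6071
  t47: +2.3832
  t48: +0.0706
  t49: +4.2073
  t50: +4.0246
  t51: +13.1483
  t52: +5.6150
  t53: +0.6351
  t54: +0.8009
  t55: +2.4739
  t56: +0.9485
  t57: +6.0846
  t58: +1.0734
  t59: +3.1122
  t60: +0.1121
Σ = +189.9496 → |volume| = 189.95

Directed edges: 180 total, each appears once with its reverse present → watertight.

189.95 WATERTIGHT


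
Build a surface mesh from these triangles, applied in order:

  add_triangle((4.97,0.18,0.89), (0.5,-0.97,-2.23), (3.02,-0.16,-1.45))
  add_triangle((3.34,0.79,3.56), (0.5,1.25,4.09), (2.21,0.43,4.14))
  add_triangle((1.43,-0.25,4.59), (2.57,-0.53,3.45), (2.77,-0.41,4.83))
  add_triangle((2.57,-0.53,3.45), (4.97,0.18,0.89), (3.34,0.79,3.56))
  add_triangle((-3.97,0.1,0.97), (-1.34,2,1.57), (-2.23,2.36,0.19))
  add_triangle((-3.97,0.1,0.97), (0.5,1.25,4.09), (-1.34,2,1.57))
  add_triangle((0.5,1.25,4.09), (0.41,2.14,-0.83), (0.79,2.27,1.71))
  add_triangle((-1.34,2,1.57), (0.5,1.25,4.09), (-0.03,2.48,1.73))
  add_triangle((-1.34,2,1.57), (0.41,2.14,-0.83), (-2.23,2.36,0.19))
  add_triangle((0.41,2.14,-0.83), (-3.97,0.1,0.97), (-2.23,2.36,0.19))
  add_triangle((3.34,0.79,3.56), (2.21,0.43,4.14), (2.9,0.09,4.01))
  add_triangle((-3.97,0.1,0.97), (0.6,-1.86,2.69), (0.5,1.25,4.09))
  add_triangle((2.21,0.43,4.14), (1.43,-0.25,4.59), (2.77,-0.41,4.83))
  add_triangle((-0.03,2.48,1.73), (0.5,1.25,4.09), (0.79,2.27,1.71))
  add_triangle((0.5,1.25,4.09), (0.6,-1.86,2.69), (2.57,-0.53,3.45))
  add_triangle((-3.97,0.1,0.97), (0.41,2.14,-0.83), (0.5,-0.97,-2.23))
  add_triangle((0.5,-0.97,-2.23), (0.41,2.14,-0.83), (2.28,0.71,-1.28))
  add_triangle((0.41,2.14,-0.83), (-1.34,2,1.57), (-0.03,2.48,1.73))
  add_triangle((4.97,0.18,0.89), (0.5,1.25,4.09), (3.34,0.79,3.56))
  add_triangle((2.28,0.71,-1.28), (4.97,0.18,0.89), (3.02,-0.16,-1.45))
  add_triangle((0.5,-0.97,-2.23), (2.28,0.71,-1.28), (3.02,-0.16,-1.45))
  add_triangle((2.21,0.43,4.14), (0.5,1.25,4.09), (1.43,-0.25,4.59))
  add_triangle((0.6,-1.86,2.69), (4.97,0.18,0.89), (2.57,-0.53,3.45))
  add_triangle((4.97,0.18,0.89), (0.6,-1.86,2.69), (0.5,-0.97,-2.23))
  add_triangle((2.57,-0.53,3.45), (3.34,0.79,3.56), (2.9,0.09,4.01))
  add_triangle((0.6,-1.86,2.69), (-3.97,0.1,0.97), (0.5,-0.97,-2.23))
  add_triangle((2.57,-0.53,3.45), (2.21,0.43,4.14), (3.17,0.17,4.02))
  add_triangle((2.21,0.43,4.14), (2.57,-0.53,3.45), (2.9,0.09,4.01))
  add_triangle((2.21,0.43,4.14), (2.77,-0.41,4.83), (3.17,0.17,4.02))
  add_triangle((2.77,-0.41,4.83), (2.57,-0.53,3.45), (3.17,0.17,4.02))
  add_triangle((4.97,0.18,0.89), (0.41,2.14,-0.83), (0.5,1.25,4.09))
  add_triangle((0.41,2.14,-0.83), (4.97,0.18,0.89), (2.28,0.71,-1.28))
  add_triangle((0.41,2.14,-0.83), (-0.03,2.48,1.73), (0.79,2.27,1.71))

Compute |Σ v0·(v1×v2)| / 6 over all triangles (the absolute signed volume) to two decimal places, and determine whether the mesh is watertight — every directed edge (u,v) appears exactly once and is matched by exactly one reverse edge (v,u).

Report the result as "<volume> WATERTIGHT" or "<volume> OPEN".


Per-triangle v0·(v1×v2)/6:
  t1: +1.1119
  t2: +1.3078
  t3: +0.1631
  t4: +3.1856
  t5: +2.3558
  t6: +4.4419
  t7: -0.3387
  t8: +1.7874
  t9: +1.5646
  t10: +0.6076
  t11: +0.5445
  t12: +7.5115
  t13: +0.7379
  t14: +1.0604
  t15: +3.6348
  t16: +3.4614
  t17: +1.7472
  t18: +1.2318
  t19: +0.8054
  t20: +1.4114
  t21: +0.9201
  t22: +1.4250
  t23: +3.3273
  t24: +5.7292
  t25: +0.3463
  t26: +4.3700
  t27: -0.5033
  t28: +0.3014
  t29: +0.6114
  t30: +0.4084
  t31: +7.9640
  t32: +2.5024
  t33: +0.8076
Σ = +66.5432 → |volume| = 66.54

Directed edges: 99 total; 3 unmatched, e.g. (1.43,-0.25,4.59)→(2.57,-0.53,3.45) → open.

66.54 OPEN


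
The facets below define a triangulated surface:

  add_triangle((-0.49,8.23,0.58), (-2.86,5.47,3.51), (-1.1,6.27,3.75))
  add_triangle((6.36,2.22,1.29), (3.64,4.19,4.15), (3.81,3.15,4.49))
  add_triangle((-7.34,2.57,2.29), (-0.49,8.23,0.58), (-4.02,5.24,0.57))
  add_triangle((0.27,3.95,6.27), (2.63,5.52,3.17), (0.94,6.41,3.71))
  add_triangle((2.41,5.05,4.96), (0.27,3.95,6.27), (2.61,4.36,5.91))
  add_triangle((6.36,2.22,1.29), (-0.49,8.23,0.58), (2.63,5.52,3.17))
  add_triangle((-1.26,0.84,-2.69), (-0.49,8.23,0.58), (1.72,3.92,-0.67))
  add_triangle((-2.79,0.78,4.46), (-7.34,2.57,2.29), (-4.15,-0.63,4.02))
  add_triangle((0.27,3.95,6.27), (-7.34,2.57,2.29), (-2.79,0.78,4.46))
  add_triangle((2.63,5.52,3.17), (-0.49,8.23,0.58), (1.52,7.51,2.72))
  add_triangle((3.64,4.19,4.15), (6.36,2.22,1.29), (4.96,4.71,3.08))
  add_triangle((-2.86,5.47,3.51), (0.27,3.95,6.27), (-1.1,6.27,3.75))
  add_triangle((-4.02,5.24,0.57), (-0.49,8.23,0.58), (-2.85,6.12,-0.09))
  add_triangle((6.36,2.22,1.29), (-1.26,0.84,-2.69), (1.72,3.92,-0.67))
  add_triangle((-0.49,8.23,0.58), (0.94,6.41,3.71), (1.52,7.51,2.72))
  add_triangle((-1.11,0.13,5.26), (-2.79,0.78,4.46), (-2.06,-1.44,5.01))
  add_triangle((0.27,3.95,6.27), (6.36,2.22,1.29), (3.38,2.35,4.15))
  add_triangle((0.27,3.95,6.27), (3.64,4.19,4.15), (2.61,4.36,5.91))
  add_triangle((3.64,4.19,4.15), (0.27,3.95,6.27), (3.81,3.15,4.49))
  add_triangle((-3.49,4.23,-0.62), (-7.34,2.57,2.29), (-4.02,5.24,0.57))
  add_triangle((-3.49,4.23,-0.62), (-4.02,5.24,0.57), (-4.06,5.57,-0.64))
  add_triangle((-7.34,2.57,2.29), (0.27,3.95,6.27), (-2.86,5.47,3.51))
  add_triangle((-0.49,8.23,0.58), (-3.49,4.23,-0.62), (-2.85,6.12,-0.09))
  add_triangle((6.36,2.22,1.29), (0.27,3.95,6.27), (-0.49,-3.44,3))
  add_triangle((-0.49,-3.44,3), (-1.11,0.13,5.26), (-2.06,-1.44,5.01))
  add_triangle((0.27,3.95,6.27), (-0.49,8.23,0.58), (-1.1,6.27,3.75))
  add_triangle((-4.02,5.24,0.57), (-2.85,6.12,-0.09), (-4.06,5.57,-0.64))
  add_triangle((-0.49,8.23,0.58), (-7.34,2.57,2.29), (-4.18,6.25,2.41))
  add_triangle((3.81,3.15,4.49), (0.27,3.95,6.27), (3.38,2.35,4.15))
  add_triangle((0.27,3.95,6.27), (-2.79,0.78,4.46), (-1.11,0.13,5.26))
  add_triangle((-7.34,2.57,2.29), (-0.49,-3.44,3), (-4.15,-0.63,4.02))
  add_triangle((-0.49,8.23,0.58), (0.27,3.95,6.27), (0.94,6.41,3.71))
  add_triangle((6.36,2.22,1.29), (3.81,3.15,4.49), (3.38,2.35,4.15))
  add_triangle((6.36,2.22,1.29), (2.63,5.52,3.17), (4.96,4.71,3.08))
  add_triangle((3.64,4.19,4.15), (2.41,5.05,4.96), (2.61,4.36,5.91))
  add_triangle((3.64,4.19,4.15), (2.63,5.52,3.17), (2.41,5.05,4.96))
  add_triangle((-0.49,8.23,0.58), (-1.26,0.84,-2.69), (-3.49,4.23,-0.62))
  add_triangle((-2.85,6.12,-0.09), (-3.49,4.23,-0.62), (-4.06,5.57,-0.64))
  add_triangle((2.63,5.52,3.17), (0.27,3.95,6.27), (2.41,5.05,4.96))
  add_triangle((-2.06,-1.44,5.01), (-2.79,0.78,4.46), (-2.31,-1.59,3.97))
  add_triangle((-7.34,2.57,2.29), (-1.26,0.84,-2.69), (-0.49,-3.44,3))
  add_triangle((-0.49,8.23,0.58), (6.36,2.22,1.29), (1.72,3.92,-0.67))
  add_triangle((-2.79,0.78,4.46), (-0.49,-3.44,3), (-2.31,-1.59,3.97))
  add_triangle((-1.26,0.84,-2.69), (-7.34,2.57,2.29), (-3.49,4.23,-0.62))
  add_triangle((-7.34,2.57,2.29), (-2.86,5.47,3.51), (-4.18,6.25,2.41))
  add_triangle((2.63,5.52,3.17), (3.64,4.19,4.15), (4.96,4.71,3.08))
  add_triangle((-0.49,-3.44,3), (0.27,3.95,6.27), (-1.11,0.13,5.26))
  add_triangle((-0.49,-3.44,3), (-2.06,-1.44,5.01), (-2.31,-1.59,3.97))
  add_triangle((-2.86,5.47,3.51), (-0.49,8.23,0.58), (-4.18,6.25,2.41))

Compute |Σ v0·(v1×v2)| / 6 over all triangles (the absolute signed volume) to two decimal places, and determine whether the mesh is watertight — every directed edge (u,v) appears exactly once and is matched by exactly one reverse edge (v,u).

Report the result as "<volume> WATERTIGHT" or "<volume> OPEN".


Per-triangle v0·(v1×v2)/6:
  t1: +8.3854
  t2: +4.9211
  t3: +8.7474
  t4: +7.7400
  t5: +3.2775
  t6: +20.1647
  t7: +8.9367
  t8: +8.4908
  t9: +19.2909
  t10: +1.3869
  t11: +4.3540
  t12: +7.9999
  t13: +3.3358
  t14: +7.1841
  t15: +4.8201
  t16: +3.1234
  t17: -6.4501
  t18: -1.5749
  t19: +4.7923
  t20: +5.4940
  t21: +0.4675
  t22: +21.7841
  t23: +0.8148
  t24: +34.2039
  t25: +3.2854
  t26: +8.2647
  t27: +1.8669
  t28: +8.4010
  t29: +2.0745
  t30: +7.0864
  t31: +4.7853
  t32: +8.6042
  t33: +2.0731
  t34: +1.7923
  t35: +2.2319
  t36: +3.1087
  t37: +10.6872
  t38: -0.0312
  t39: +3.0694
  t40: +1.5251
  t41: +12.2325
  t42: +11.4637
  t43: -1.8433
  t44: +10.5115
  t45: +9.2823
  t46: +3.7898
  t47: +5.3841
  t48: +1.7372
  t49: +9.4732
Σ = +312.5459 → |volume| = 312.55

Directed edges: 147 total; 9 unmatched, e.g. (2.63,5.52,3.17)→(0.94,6.41,3.71) → open.

312.55 OPEN


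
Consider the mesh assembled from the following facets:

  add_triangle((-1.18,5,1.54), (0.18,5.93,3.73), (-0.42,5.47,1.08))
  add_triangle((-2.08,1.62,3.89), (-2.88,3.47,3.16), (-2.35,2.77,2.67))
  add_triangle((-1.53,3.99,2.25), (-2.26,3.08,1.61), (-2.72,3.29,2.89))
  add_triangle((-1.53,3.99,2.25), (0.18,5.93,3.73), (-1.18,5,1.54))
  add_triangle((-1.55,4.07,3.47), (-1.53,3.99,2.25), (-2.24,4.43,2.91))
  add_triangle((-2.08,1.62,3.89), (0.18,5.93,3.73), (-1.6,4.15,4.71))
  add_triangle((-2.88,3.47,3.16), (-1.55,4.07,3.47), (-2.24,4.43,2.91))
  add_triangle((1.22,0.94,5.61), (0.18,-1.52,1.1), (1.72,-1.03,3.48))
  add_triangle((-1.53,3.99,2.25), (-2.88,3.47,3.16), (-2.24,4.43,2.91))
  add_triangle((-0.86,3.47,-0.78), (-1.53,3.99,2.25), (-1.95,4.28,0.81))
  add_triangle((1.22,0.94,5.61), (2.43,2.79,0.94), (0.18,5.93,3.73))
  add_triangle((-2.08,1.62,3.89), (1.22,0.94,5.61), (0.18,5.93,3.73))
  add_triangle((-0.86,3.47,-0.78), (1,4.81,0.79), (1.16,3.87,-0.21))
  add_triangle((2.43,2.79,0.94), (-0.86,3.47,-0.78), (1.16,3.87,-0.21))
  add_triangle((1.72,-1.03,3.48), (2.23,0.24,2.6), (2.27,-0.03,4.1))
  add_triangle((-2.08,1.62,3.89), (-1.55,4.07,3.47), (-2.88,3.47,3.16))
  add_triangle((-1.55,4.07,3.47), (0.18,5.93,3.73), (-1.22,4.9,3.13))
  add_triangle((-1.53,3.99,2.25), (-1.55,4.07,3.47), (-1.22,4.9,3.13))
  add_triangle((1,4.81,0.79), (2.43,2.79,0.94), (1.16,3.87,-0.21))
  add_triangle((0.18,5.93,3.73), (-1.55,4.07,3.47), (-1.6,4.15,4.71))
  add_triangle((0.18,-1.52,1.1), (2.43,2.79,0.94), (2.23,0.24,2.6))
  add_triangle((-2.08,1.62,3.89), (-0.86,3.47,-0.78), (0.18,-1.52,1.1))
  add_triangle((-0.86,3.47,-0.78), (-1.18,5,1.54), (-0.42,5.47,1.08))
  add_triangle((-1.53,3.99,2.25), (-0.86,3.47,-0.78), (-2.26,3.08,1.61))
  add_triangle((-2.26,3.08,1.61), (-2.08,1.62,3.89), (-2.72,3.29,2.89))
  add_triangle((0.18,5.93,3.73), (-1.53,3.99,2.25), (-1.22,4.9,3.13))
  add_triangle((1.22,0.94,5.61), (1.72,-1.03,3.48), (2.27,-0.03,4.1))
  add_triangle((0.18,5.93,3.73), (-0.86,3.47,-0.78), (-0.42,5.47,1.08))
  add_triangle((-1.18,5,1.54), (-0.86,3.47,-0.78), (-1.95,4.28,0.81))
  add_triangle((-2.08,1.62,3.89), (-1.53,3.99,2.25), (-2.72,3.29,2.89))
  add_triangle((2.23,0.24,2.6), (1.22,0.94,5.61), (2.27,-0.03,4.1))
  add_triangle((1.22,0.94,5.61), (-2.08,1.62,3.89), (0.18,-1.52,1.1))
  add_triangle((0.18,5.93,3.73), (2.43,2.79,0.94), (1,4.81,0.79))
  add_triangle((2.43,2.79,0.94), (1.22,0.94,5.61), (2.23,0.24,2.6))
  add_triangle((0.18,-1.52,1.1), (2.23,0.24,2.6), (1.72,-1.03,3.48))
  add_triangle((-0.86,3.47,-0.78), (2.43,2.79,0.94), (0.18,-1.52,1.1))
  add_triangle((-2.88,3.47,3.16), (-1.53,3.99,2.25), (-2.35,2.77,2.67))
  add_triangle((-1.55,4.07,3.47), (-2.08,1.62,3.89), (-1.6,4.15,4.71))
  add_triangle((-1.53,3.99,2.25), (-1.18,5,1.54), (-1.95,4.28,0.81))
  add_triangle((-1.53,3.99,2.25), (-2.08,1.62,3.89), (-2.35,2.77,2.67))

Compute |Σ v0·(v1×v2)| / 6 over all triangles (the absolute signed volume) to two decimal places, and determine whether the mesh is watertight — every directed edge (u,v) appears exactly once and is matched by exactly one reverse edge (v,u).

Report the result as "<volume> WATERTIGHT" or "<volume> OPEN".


65.10 OPEN

Per-triangle v0·(v1×v2)/6:
  t1: +2.1775
  t2: +0.0085
  t3: +0.8654
  t4: +2.2773
  t5: +0.4258
  t6: +0.4791
  t7: +0.9921
  t8: +1.6242
  t9: -0.0087
  t10: -1.0638
  t11: +12.5928
  t12: +13.9419
  t13: +1.4567
  t14: -0.7293
  t15: +0.5060
  t16: +2.4523
  t17: +1.1518
  t18: +0.5122
  t19: +1.3914
  t20: +1.9206
  t21: +0.2466
  t22: -0.2522
  t23: +1.3625
  t24: +2.0033
  t25: +0.0575
  t26: +0.4295
  t27: +1.4332
  t28: -0.5363
  t29: +1.4307
  t30: +1.8829
  t31: +0.8638
  t32: +4.7162
  t33: +4.4940
  t34: +4.5043
  t35: +0.4417
  t36: -1.5473
  t37: -0.1111
  t38: +1.1297
  t39: +1.0490
  t40: -1.4742
Σ = +65.0976 → |volume| = 65.10

Directed edges: 120 total; 6 unmatched, e.g. (-0.86,3.47,-0.78)→(1,4.81,0.79) → open.


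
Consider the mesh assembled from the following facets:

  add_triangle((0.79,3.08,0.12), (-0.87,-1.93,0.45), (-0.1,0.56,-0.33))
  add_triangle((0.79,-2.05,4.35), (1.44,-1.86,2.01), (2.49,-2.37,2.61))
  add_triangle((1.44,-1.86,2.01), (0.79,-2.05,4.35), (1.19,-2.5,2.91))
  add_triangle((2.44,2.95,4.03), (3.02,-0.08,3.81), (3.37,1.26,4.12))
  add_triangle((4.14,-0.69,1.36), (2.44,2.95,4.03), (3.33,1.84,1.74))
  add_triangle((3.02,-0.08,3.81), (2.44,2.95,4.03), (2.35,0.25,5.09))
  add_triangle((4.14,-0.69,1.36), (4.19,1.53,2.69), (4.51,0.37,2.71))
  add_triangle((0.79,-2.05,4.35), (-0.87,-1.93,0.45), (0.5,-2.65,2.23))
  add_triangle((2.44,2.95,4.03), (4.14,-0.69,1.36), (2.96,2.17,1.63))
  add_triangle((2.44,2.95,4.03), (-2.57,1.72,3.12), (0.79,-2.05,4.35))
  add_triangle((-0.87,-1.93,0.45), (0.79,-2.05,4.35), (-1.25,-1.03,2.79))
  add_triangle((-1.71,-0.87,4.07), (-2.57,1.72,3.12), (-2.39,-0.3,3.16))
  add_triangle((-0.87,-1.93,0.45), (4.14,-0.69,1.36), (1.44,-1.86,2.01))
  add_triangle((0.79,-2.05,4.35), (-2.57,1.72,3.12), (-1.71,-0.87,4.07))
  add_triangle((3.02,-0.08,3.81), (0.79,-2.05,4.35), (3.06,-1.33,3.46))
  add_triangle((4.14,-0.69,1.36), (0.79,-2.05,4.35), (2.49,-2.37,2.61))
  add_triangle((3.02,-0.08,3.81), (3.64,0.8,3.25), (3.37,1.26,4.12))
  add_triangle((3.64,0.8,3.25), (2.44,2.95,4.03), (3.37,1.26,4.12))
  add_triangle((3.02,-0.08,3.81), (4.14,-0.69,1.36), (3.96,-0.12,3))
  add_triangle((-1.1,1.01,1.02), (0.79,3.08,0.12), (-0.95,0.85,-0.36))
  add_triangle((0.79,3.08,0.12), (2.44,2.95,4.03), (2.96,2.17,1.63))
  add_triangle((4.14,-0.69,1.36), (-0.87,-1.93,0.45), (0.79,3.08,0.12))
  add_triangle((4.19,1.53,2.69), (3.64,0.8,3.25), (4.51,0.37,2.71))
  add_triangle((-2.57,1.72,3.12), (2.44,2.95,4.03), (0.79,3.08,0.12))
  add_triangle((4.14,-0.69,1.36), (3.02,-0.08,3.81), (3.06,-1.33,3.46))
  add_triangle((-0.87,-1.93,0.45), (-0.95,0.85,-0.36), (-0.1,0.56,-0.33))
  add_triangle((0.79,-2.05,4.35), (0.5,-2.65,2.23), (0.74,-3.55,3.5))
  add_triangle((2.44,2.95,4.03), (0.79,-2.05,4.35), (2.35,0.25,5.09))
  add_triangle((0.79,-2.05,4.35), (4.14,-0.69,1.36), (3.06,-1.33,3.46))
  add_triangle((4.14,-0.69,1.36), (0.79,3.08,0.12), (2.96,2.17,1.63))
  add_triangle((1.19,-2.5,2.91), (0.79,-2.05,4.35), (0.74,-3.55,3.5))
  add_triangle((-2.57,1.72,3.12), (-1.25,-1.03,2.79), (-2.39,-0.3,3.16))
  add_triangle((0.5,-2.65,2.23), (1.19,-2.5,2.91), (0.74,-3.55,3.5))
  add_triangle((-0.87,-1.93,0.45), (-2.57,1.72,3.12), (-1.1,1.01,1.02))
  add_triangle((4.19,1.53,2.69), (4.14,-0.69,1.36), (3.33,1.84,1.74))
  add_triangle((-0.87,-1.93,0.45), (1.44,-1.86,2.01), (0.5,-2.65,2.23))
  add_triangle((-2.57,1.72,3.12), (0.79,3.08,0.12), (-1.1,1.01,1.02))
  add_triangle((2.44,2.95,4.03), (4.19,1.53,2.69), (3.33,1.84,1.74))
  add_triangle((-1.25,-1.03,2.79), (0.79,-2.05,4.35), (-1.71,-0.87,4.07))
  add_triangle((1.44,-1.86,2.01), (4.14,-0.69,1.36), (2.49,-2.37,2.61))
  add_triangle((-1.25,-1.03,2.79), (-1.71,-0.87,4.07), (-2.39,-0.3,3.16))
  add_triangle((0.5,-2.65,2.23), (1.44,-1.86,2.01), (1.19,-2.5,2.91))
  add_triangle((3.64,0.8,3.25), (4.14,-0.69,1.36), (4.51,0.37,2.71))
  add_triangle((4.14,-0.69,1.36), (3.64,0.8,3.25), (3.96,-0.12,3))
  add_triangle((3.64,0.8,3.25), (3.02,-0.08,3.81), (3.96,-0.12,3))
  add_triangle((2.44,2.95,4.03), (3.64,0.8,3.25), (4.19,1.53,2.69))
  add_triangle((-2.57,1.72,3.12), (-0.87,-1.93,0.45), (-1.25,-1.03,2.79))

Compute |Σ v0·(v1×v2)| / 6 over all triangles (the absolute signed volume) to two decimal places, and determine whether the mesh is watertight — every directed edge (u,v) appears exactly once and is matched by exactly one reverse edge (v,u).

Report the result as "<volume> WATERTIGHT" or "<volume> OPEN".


70.03 OPEN

Per-triangle v0·(v1×v2)/6:
  t1: -0.1334
  t2: +0.4456
  t3: +0.4418
  t4: +0.8460
  t5: -3.8388
  t6: +3.0752
  t7: +0.8722
  t8: +1.2217
  t9: +4.4098
  t10: +14.9782
  t11: +2.3845
  t12: +1.3994
  t13: +1.3781
  t14: +3.2816
  t15: +2.5170
  t16: +3.1458
  t17: +0.8522
  t18: +1.0437
  t19: +0.5536
  t20: +0.8622
  t21: +3.4948
  t22: -1.4308
  t23: +0.8827
  t24: +8.6898
  t25: +2.3114
  t26: +0.0672
  t27: -0.0099
  t28: +1.7318
  t29: +0.9349
  t30: +1.7137
  t31: +0.8261
  t32: -0.8286
  t33: +0.1376
  t34: +0.4105
  t35: +1.1774
  t36: +0.3223
  t37: +0.6141
  t38: +1.6457
  t39: +0.8290
  t40: -0.0701
  t41: +0.3323
  t42: +0.2467
  t43: +0.3976
  t44: +0.8838
  t45: +0.9107
  t46: +2.2233
  t47: +1.8540
Σ = +70.0341 → |volume| = 70.03

Directed edges: 141 total; 9 unmatched, e.g. (-0.1,0.56,-0.33)→(0.79,3.08,0.12) → open.


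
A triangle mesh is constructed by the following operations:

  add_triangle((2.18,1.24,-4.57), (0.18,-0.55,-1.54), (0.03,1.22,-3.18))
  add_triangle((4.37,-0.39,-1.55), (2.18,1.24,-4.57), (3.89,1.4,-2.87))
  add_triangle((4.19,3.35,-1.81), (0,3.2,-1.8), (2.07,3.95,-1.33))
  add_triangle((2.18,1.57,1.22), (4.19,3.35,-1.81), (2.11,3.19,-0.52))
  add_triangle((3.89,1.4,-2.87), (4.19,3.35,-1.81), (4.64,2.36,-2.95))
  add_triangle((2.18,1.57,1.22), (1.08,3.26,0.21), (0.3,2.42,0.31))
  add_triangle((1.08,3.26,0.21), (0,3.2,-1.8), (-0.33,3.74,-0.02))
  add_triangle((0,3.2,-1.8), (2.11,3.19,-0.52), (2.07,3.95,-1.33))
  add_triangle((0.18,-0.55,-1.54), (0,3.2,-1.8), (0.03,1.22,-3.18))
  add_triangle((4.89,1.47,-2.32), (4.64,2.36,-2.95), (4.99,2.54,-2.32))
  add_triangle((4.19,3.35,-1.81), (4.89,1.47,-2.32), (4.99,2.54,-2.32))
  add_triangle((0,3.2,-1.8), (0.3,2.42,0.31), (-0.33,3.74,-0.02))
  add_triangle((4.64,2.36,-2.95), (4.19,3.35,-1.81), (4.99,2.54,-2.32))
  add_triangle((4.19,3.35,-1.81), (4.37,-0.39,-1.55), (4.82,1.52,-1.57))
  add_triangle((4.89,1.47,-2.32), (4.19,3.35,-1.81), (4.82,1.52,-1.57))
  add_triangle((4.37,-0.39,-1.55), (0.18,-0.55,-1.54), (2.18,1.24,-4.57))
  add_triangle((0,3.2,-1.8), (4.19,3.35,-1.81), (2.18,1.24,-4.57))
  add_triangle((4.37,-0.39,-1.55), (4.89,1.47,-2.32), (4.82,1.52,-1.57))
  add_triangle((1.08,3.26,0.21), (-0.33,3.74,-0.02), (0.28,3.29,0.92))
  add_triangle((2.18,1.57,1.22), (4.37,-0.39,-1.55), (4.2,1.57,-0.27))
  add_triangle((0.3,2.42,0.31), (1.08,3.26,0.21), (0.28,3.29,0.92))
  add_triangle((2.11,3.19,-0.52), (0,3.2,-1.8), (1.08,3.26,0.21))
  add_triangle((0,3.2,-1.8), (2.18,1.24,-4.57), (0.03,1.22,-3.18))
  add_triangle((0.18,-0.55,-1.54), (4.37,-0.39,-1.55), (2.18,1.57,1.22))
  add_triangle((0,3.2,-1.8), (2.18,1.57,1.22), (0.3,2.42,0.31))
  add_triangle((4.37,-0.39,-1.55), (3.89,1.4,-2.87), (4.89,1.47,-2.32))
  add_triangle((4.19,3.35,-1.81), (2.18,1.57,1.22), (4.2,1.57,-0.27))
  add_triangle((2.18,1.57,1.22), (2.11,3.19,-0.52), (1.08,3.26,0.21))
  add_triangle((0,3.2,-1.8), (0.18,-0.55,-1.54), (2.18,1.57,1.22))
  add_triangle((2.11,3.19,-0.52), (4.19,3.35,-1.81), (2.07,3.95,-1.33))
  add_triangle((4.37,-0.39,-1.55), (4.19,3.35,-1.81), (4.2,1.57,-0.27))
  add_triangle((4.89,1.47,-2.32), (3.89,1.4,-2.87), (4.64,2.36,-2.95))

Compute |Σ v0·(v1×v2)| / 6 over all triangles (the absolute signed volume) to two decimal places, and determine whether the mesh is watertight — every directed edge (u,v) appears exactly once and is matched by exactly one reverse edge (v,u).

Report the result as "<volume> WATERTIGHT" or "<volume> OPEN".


36.83 OPEN

Per-triangle v0·(v1×v2)/6:
  t1: +1.2470
  t2: +3.2744
  t3: +1.9109
  t4: +2.3162
  t5: -0.0080
  t6: +0.4440
  t7: +1.5599
  t8: +0.4033
  t9: -0.2098
  t10: +0.6718
  t11: +0.0699
  t12: -0.6275
  t13: +0.8023
  t14: -0.8386
  t15: +1.2109
  t16: +3.0188
  t17: +8.7402
  t18: +1.0256
  t19: +0.7184
  t20: +1.2558
  t21: -0.1252
  t22: +1.5659
  t23: +2.8374
  t24: -1.1220
  t25: -1.6066
  t26: +1.3241
  t27: +2.5126
  t28: +1.2945
  t29: -2.3521
  t30: +1.0848
  t31: +3.7669
  t32: +0.6651
Σ = +36.8311 → |volume| = 36.83

Directed edges: 96 total; 6 unmatched, e.g. (2.18,1.24,-4.57)→(3.89,1.4,-2.87) → open.


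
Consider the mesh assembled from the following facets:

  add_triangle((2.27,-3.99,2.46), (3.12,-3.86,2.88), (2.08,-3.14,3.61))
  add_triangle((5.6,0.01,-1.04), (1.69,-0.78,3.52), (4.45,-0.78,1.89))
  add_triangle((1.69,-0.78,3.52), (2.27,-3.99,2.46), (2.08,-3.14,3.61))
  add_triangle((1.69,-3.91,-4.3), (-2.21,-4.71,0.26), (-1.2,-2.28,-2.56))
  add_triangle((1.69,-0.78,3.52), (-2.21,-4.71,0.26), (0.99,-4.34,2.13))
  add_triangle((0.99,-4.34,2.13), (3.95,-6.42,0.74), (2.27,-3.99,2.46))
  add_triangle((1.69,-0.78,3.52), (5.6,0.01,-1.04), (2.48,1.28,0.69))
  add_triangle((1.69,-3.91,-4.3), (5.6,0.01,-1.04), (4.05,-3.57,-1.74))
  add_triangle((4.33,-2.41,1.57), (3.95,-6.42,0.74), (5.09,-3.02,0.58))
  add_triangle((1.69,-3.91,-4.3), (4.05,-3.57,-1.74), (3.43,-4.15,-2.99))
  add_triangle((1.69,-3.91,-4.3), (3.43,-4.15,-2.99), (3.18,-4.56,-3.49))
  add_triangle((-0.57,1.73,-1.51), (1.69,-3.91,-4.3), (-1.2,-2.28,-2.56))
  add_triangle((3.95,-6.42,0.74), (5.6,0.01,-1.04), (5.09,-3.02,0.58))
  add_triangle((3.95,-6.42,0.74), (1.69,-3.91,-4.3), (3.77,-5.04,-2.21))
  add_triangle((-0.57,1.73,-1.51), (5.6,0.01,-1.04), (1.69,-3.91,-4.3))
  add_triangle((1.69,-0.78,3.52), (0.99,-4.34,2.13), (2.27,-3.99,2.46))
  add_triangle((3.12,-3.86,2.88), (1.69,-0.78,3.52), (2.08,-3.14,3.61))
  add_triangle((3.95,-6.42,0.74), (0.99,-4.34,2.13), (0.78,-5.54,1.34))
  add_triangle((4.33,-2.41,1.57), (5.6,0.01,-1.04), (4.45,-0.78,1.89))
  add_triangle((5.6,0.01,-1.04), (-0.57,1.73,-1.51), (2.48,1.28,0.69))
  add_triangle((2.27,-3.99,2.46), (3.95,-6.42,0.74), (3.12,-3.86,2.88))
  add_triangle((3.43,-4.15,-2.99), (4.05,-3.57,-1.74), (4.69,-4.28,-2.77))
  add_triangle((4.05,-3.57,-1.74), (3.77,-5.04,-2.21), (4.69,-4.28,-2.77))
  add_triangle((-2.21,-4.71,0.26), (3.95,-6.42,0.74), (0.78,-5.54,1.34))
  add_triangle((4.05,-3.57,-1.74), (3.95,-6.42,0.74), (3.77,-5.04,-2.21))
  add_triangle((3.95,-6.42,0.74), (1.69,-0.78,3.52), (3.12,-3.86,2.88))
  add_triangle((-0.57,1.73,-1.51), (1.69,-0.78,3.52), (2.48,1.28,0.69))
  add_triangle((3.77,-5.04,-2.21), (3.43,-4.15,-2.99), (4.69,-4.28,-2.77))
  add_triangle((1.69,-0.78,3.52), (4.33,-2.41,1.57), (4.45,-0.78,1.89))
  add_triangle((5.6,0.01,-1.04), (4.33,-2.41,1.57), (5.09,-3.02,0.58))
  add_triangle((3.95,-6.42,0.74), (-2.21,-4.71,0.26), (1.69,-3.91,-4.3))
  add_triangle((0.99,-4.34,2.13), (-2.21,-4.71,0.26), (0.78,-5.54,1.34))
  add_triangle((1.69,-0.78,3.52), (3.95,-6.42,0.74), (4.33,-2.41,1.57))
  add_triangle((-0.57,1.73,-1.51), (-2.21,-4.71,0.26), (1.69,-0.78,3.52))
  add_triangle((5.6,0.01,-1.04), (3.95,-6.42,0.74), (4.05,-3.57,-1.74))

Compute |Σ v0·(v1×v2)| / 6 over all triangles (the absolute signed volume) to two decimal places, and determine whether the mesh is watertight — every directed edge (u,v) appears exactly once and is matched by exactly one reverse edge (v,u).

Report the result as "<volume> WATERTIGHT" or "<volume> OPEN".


150.90 OPEN

Per-triangle v0·(v1×v2)/6:
  t1: +0.9310
  t2: +0.8343
  t3: -0.7940
  t4: +7.8928
  t5: +5.2092
  t6: +3.2735
  t7: +5.4052
  t8: +9.7009
  t9: +3.7622
  t10: +0.2403
  t11: +0.3858
  t12: +4.8663
  t13: +4.9835
  t14: +5.5383
  t15: +12.3414
  t16: +2.5370
  t17: +1.7295
  t18: +3.3227
  t19: +4.3838
  t20: +3.7826
  t21: +2.0763
  t22: -0.4248
  t23: +0.8169
  t24: +4.6293
  t25: +3.9949
  t26: +0.4184
  t27: +1.6287
  t28: +1.2188
  t29: +3.5279
  t30: +3.2702
  t31: +25.7480
  t32: +2.5581
  t33: +8.7767
  t34: +1.4884
  t35: +10.8456
Σ = +150.8995 → |volume| = 150.90

Directed edges: 105 total; 7 unmatched, e.g. (-2.21,-4.71,0.26)→(-1.2,-2.28,-2.56) → open.


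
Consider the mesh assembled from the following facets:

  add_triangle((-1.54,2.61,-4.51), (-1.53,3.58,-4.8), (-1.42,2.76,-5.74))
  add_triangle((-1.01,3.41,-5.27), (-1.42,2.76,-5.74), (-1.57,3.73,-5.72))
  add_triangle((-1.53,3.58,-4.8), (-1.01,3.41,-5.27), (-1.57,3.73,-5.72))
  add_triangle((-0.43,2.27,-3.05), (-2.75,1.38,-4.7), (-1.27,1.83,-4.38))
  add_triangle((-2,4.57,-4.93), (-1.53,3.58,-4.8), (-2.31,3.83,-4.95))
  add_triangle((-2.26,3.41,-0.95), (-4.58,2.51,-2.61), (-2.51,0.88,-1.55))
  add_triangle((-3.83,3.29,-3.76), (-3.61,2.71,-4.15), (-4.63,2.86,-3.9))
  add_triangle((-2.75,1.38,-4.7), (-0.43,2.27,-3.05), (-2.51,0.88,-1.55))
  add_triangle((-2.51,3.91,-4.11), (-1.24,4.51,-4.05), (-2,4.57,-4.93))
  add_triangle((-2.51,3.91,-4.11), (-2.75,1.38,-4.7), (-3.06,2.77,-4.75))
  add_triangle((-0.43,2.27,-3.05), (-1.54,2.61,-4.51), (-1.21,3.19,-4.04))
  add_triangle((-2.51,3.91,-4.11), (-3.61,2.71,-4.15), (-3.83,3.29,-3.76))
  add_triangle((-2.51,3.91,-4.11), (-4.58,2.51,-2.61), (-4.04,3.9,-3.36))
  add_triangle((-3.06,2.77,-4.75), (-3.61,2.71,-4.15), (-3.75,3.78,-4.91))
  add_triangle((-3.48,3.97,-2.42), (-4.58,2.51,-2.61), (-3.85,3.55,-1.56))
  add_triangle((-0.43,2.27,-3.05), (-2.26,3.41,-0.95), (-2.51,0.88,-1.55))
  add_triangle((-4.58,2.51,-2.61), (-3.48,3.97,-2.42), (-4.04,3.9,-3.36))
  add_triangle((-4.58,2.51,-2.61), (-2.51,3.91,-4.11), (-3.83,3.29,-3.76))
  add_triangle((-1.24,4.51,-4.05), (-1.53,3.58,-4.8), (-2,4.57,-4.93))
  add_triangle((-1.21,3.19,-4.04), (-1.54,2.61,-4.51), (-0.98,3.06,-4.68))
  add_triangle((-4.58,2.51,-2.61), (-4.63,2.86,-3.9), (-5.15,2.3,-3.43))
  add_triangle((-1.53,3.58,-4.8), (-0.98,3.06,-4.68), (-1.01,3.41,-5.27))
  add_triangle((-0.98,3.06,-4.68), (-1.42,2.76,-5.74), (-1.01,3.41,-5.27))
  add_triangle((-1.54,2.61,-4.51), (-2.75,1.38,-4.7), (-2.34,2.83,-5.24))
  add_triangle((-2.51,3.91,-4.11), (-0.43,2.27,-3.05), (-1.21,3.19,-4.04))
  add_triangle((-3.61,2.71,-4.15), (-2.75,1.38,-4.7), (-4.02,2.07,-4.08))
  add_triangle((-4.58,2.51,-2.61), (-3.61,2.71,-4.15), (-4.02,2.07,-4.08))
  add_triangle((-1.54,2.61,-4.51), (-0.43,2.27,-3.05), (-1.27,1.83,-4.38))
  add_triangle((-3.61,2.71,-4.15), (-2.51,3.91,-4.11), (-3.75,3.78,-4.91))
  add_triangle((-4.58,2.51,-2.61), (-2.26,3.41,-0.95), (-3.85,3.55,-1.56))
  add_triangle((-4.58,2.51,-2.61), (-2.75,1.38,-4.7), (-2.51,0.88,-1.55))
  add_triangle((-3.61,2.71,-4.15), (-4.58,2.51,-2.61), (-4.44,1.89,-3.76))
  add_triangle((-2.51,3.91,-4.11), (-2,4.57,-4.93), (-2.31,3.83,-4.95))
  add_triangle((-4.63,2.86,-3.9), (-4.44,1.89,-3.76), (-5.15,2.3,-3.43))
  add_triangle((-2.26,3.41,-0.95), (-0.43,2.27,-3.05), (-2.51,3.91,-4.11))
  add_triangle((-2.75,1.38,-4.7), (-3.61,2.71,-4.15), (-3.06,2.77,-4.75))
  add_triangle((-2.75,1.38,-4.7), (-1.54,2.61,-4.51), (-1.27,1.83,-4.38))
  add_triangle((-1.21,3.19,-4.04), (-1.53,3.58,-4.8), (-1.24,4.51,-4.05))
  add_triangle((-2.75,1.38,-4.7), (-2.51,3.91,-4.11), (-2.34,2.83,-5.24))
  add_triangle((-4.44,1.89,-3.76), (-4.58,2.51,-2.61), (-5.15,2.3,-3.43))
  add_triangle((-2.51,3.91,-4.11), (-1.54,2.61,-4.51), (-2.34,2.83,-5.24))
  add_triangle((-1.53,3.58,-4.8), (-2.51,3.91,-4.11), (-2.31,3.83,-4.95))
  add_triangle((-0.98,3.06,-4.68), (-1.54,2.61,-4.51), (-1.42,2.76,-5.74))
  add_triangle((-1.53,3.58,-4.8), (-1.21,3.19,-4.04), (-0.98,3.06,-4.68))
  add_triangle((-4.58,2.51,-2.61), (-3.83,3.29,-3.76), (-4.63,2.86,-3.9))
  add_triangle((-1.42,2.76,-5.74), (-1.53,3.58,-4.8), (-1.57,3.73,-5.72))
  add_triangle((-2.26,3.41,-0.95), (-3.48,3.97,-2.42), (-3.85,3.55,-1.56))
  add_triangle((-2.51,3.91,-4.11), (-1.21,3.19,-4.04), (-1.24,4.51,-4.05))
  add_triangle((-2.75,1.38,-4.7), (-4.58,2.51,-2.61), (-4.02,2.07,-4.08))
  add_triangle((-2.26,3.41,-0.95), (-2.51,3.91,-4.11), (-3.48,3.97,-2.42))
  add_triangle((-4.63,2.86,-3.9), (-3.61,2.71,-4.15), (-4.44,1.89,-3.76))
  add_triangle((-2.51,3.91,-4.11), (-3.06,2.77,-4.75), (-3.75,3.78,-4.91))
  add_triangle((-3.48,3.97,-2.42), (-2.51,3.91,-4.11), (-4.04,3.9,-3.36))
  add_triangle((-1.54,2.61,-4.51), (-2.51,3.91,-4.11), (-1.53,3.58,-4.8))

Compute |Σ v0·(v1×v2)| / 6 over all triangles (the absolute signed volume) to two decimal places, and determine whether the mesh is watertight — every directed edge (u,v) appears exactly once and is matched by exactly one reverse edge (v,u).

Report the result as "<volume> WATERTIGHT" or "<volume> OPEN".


17.88 WATERTIGHT

Per-triangle v0·(v1×v2)/6:
  t1: +0.3716
  t2: +0.4051
  t3: +0.1818
  t4: -0.8147
  t5: +0.4757
  t6: -0.0705
  t7: +0.5932
  t8: -2.1768
  t9: +0.5564
  t10: +0.4811
  t11: +0.3273
  t12: +1.0892
  t13: +1.4022
  t14: +0.5450
  t15: +1.4785
  t16: -3.4442
  t17: +1.1033
  t18: +0.6155
  t19: +0.5470
  t20: -0.3510
  t21: +0.6250
  t22: -0.0176
  t23: -0.0785
  t24: +0.3804
  t25: +0.0973
  t26: +1.1003
  t27: +1.2118
  t28: +0.4095
  t29: +0.0192
  t30: -0.6794
  t31: +1.1735
  t32: -1.5546
  t33: +0.5500
  t34: +0.6111
  t35: +1.7328
  t36: +0.9452
  t37: +0.8339
  t38: +0.0854
  t39: +1.6437
  t40: -0.2850
  t41: +0.8024
  t42: -0.3621
  t43: -0.4037
  t44: +0.0992
  t45: +0.7585
  t46: +0.1325
  t47: +0.8426
  t48: -1.1179
  t49: -0.1447
  t50: +1.5181
  t51: +0.7372
  t52: +0.8031
  t53: +1.3063
  t54: +0.7927
Σ = +17.8839 → |volume| = 17.88

Directed edges: 162 total, each appears once with its reverse present → watertight.


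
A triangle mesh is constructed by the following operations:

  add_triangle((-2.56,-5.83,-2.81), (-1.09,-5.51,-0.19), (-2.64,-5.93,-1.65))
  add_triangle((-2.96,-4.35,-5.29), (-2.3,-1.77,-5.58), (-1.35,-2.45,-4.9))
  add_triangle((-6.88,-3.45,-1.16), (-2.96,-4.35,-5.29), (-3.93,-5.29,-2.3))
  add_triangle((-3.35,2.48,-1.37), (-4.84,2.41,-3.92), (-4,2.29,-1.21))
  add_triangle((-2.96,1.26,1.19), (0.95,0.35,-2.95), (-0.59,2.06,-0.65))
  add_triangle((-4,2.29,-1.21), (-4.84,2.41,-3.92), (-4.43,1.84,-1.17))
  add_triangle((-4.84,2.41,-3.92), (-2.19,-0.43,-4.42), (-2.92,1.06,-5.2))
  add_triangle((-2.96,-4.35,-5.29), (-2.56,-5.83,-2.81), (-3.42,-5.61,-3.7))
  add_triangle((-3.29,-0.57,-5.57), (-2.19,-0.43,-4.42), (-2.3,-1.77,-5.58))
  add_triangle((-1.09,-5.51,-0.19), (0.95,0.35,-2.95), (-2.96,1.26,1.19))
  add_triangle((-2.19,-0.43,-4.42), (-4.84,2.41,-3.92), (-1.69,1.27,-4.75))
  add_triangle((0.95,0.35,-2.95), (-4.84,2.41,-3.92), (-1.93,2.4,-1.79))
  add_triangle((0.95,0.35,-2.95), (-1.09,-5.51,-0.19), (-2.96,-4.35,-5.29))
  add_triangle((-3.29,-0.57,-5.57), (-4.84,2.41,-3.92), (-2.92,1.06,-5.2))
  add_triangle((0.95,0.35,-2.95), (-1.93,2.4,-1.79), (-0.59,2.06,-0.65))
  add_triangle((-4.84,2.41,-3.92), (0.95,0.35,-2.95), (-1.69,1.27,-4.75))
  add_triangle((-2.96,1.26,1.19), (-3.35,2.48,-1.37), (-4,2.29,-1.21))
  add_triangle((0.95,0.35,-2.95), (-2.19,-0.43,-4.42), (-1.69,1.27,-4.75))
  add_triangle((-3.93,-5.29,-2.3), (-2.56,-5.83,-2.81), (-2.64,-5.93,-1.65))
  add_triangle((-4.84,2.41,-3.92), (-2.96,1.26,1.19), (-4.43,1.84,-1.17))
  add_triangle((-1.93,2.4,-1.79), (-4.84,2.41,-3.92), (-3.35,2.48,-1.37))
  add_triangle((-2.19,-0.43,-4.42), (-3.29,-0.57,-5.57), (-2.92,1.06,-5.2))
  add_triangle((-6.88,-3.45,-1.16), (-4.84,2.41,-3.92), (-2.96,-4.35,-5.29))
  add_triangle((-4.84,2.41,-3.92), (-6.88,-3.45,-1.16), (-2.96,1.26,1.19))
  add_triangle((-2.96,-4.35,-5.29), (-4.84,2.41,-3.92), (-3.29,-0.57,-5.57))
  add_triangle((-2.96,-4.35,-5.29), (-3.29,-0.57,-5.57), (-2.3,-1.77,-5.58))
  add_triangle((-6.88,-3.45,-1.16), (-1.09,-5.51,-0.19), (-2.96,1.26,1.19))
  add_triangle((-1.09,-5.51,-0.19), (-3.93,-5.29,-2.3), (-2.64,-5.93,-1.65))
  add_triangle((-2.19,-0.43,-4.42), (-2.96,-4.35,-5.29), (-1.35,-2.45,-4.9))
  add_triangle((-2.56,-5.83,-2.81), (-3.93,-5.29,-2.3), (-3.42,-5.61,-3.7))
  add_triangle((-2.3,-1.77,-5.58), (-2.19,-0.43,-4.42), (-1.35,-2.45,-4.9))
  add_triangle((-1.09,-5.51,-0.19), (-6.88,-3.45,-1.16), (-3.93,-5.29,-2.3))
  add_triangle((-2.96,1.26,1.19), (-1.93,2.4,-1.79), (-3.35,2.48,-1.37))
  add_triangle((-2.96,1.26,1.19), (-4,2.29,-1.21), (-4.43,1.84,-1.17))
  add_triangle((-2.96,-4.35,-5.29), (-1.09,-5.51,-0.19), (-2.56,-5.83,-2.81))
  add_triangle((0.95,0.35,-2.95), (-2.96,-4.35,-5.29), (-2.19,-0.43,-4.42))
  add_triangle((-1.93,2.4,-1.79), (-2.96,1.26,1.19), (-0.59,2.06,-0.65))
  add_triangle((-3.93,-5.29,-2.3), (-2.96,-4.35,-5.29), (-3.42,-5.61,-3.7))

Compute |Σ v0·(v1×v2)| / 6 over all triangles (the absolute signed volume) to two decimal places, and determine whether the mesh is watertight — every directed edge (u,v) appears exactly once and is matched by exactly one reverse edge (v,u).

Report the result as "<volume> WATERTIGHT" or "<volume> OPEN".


Per-triangle v0·(v1×v2)/6:
  t1: +1.6472
  t2: +2.3136
  t3: +12.8544
  t4: +1.0062
  t5: -1.9615
  t6: +1.1807
  t7: -2.6362
  t8: +1.9521
  t9: +0.4889
  t10: -7.8023
  t11: +5.0618
  t12: +4.1668
  t13: +9.8683
  t14: +4.1267
  t15: +1.5838
  t16: +0.9592
  t17: +0.6782
  t18: +2.7659
  t19: +1.8779
  t20: -0.6415
  t21: +1.7078
  t22: +0.6187
  t23: +36.7723
  t24: +19.1359
  t25: +8.4966
  t26: +3.3380
  t27: +9.5936
  t28: +0.9751
  t29: -3.5380
  t30: +1.7875
  t31: +0.2988
  t32: +9.2953
  t33: +0.7814
  t34: +0.9186
  t35: +1.6098
  t36: +6.6548
  t37: +1.5989
  t38: +1.9386
Σ = +141.4740 → |volume| = 141.47

Directed edges: 114 total, each appears once with its reverse present → watertight.

141.47 WATERTIGHT
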